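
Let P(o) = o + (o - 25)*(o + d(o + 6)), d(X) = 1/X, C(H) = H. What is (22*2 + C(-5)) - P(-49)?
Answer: -152208/43 ≈ -3539.7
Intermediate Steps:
P(o) = o + (-25 + o)*(o + 1/(6 + o)) (P(o) = o + (o - 25)*(o + 1/(o + 6)) = o + (-25 + o)*(o + 1/(6 + o)))
(22*2 + C(-5)) - P(-49) = (22*2 - 5) - (-25 - 49 - 49*(-24 - 49)*(6 - 49))/(6 - 49) = (44 - 5) - (-25 - 49 - 49*(-73)*(-43))/(-43) = 39 - (-1)*(-25 - 49 - 153811)/43 = 39 - (-1)*(-153885)/43 = 39 - 1*153885/43 = 39 - 153885/43 = -152208/43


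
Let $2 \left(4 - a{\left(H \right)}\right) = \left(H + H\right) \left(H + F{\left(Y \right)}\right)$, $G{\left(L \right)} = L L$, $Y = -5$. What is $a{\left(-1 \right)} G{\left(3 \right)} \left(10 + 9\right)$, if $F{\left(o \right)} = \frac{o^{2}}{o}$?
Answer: $-342$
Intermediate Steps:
$G{\left(L \right)} = L^{2}$
$F{\left(o \right)} = o$
$a{\left(H \right)} = 4 - H \left(-5 + H\right)$ ($a{\left(H \right)} = 4 - \frac{\left(H + H\right) \left(H - 5\right)}{2} = 4 - \frac{2 H \left(-5 + H\right)}{2} = 4 - H \left(-5 + H\right)$)
$a{\left(-1 \right)} G{\left(3 \right)} \left(10 + 9\right) = \left(4 - \left(-1\right)^{2} + 5 \left(-1\right)\right) 3^{2} \left(10 + 9\right) = \left(4 - 1 - 5\right) 9 \cdot 19 = \left(4 - 1 - 5\right) 171 = \left(-2\right) 171 = -342$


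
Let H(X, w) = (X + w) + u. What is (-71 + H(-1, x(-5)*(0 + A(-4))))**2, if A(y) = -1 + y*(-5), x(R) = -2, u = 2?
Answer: 11664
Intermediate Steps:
A(y) = -1 - 5*y
H(X, w) = 2 + X + w (H(X, w) = (X + w) + 2 = 2 + X + w)
(-71 + H(-1, x(-5)*(0 + A(-4))))**2 = (-71 + (2 - 1 - 2*(0 + (-1 - 5*(-4)))))**2 = (-71 + (2 - 1 - 2*(0 + (-1 + 20))))**2 = (-71 + (2 - 1 - 2*(0 + 19)))**2 = (-71 + (2 - 1 - 2*19))**2 = (-71 + (2 - 1 - 38))**2 = (-71 - 37)**2 = (-108)**2 = 11664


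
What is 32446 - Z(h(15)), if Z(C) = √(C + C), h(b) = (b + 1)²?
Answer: 32446 - 16*√2 ≈ 32423.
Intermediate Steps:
h(b) = (1 + b)²
Z(C) = √2*√C (Z(C) = √(2*C) = √2*√C)
32446 - Z(h(15)) = 32446 - √2*√((1 + 15)²) = 32446 - √2*√(16²) = 32446 - √2*√256 = 32446 - √2*16 = 32446 - 16*√2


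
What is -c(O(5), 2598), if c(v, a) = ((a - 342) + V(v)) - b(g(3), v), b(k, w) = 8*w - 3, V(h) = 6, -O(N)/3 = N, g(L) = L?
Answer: -2385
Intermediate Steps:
O(N) = -3*N
b(k, w) = -3 + 8*w
c(v, a) = -333 + a - 8*v (c(v, a) = ((a - 342) + 6) - (-3 + 8*v) = ((-342 + a) + 6) + (3 - 8*v) = (-336 + a) + (3 - 8*v) = -333 + a - 8*v)
-c(O(5), 2598) = -(-333 + 2598 - (-24)*5) = -(-333 + 2598 - 8*(-15)) = -(-333 + 2598 + 120) = -1*2385 = -2385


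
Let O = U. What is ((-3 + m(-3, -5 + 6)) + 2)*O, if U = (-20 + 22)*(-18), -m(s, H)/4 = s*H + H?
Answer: -252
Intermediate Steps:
m(s, H) = -4*H - 4*H*s (m(s, H) = -4*(s*H + H) = -4*(H*s + H) = -4*(H + H*s) = -4*H - 4*H*s)
U = -36 (U = 2*(-18) = -36)
O = -36
((-3 + m(-3, -5 + 6)) + 2)*O = ((-3 - 4*(-5 + 6)*(1 - 3)) + 2)*(-36) = ((-3 - 4*1*(-2)) + 2)*(-36) = ((-3 + 8) + 2)*(-36) = (5 + 2)*(-36) = 7*(-36) = -252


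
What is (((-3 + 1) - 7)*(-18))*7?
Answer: 1134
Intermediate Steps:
(((-3 + 1) - 7)*(-18))*7 = ((-2 - 7)*(-18))*7 = -9*(-18)*7 = 162*7 = 1134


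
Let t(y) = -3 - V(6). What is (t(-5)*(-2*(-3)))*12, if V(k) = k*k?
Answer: -2808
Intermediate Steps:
V(k) = k²
t(y) = -39 (t(y) = -3 - 1*6² = -3 - 1*36 = -3 - 36 = -39)
(t(-5)*(-2*(-3)))*12 = -(-78)*(-3)*12 = -39*6*12 = -234*12 = -2808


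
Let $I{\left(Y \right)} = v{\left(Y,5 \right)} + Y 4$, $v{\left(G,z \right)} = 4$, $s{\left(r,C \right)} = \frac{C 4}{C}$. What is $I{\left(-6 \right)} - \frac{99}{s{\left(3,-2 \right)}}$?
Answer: $- \frac{179}{4} \approx -44.75$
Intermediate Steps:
$s{\left(r,C \right)} = 4$ ($s{\left(r,C \right)} = \frac{4 C}{C} = 4$)
$I{\left(Y \right)} = 4 + 4 Y$ ($I{\left(Y \right)} = 4 + Y 4 = 4 + 4 Y$)
$I{\left(-6 \right)} - \frac{99}{s{\left(3,-2 \right)}} = \left(4 + 4 \left(-6\right)\right) - \frac{99}{4} = \left(4 - 24\right) - \frac{99}{4} = -20 - \frac{99}{4} = - \frac{179}{4}$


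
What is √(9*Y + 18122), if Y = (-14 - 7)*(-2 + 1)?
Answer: √18311 ≈ 135.32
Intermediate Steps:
Y = 21 (Y = -21*(-1) = 21)
√(9*Y + 18122) = √(9*21 + 18122) = √(189 + 18122) = √18311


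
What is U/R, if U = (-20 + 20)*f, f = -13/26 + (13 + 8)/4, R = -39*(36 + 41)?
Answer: 0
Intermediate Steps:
R = -3003 (R = -39*77 = -3003)
f = 19/4 (f = -13*1/26 + 21*(¼) = -½ + 21/4 = 19/4 ≈ 4.7500)
U = 0 (U = (-20 + 20)*(19/4) = 0*(19/4) = 0)
U/R = 0/(-3003) = 0*(-1/3003) = 0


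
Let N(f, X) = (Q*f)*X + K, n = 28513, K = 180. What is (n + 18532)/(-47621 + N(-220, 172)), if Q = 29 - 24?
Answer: -47045/236641 ≈ -0.19880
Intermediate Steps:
Q = 5
N(f, X) = 180 + 5*X*f (N(f, X) = (5*f)*X + 180 = 5*X*f + 180 = 180 + 5*X*f)
(n + 18532)/(-47621 + N(-220, 172)) = (28513 + 18532)/(-47621 + (180 + 5*172*(-220))) = 47045/(-47621 + (180 - 189200)) = 47045/(-47621 - 189020) = 47045/(-236641) = 47045*(-1/236641) = -47045/236641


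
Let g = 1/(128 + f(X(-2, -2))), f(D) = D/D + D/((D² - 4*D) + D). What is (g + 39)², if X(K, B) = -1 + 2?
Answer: 100500625/66049 ≈ 1521.6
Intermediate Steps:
X(K, B) = 1
f(D) = 1 + D/(D² - 3*D)
g = 2/257 (g = 1/(128 + (-2 + 1)/(-3 + 1)) = 1/(128 - 1/(-2)) = 1/(128 - ½*(-1)) = 1/(128 + ½) = 1/(257/2) = 2/257 ≈ 0.0077821)
(g + 39)² = (2/257 + 39)² = (10025/257)² = 100500625/66049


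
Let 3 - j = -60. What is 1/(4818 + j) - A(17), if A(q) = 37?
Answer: -180596/4881 ≈ -37.000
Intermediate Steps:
j = 63 (j = 3 - 1*(-60) = 3 + 60 = 63)
1/(4818 + j) - A(17) = 1/(4818 + 63) - 1*37 = 1/4881 - 37 = -180596/4881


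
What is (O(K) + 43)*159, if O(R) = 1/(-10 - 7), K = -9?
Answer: 116070/17 ≈ 6827.6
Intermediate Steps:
O(R) = -1/17 (O(R) = 1/(-17) = -1/17)
(O(K) + 43)*159 = (-1/17 + 43)*159 = (730/17)*159 = 116070/17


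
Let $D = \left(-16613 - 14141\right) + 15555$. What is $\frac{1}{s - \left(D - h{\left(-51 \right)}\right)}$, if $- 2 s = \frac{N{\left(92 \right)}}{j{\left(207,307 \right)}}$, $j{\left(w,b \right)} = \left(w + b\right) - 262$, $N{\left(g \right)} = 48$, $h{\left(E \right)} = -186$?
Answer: $\frac{21}{315271} \approx 6.6609 \cdot 10^{-5}$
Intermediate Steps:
$D = -15199$ ($D = -30754 + 15555 = -15199$)
$j{\left(w,b \right)} = -262 + b + w$ ($j{\left(w,b \right)} = \left(b + w\right) - 262 = -262 + b + w$)
$s = - \frac{2}{21}$ ($s = - \frac{48 \frac{1}{-262 + 307 + 207}}{2} = - \frac{48 \cdot \frac{1}{252}}{2} = \left(- \frac{1}{2}\right) \frac{4}{21} = - \frac{2}{21} \approx -0.095238$)
$\frac{1}{s - \left(D - h{\left(-51 \right)}\right)} = \frac{1}{- \frac{2}{21} - -15013} = \frac{1}{- \frac{2}{21} + \left(-186 + 15199\right)} = \frac{1}{- \frac{2}{21} + 15013} = \frac{1}{\frac{315271}{21}} = \frac{21}{315271}$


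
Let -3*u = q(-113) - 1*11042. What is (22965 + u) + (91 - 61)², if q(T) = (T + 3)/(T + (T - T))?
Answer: 9337871/339 ≈ 27545.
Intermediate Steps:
q(T) = (3 + T)/T (q(T) = (3 + T)/(T + 0) = (3 + T)/T)
u = 1247636/339 (u = -((3 - 113)/(-113) - 1*11042)/3 = -(-1/113*(-110) - 11042)/3 = -(110/113 - 11042)/3 = -⅓*(-1247636/113) = 1247636/339 ≈ 3680.3)
(22965 + u) + (91 - 61)² = (22965 + 1247636/339) + (91 - 61)² = 9032771/339 + 30² = 9032771/339 + 900 = 9337871/339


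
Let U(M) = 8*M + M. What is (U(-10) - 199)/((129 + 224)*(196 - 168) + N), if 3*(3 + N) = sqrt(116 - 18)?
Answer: -25700481/878707351 + 6069*sqrt(2)/878707351 ≈ -0.029238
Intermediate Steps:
N = -3 + 7*sqrt(2)/3 (N = -3 + sqrt(116 - 18)/3 = -3 + sqrt(98)/3 = -3 + (7*sqrt(2))/3 = -3 + 7*sqrt(2)/3 ≈ 0.29983)
U(M) = 9*M
(U(-10) - 199)/((129 + 224)*(196 - 168) + N) = (9*(-10) - 199)/((129 + 224)*(196 - 168) + (-3 + 7*sqrt(2)/3)) = (-90 - 199)/(353*28 + (-3 + 7*sqrt(2)/3)) = -289/(9884 + (-3 + 7*sqrt(2)/3)) = -289/(9881 + 7*sqrt(2)/3)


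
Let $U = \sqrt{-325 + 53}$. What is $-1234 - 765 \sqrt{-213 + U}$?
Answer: $-1234 - 765 \sqrt{-213 + 4 i \sqrt{17}} \approx -1665.9 - 11173.0 i$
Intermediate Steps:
$U = 4 i \sqrt{17}$ ($U = \sqrt{-272} = 4 i \sqrt{17} \approx 16.492 i$)
$-1234 - 765 \sqrt{-213 + U} = -1234 - 765 \sqrt{-213 + 4 i \sqrt{17}}$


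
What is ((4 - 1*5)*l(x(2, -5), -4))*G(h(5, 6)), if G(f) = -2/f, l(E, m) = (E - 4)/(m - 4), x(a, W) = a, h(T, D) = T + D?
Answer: 1/22 ≈ 0.045455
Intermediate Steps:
h(T, D) = D + T
l(E, m) = (-4 + E)/(-4 + m)
((4 - 1*5)*l(x(2, -5), -4))*G(h(5, 6)) = ((4 - 1*5)*((-4 + 2)/(-4 - 4)))*(-2/(6 + 5)) = ((4 - 5)*(-2/(-8)))*(-2/11) = (-(-1)*(-2)/8)*(-2*1/11) = -1*¼*(-2/11) = -¼*(-2/11) = 1/22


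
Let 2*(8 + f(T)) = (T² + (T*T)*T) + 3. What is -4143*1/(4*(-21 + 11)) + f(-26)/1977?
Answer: 7852451/79080 ≈ 99.298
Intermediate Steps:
f(T) = -13/2 + T²/2 + T³/2 (f(T) = -8 + ((T² + (T*T)*T) + 3)/2 = -8 + ((T² + T²*T) + 3)/2 = -8 + ((T² + T³) + 3)/2 = -8 + (3 + T² + T³)/2 = -8 + (3/2 + T²/2 + T³/2) = -13/2 + T²/2 + T³/2)
-4143*1/(4*(-21 + 11)) + f(-26)/1977 = -4143*1/(4*(-21 + 11)) + (-13/2 + (½)*(-26)² + (½)*(-26)³)/1977 = -4143/(4*(-10)) + (-13/2 + (½)*676 + (½)*(-17576))*(1/1977) = -4143/(-40) + (-13/2 + 338 - 8788)*(1/1977) = -4143*(-1/40) - 16913/2*1/1977 = 4143/40 - 16913/3954 = 7852451/79080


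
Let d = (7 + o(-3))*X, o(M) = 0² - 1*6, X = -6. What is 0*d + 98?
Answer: 98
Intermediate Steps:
o(M) = -6 (o(M) = 0 - 6 = -6)
d = -6 (d = (7 - 6)*(-6) = 1*(-6) = -6)
0*d + 98 = 0*(-6) + 98 = 0 + 98 = 98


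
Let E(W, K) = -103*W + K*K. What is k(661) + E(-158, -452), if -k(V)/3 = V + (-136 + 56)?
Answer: 218835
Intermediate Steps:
E(W, K) = K**2 - 103*W (E(W, K) = -103*W + K**2 = K**2 - 103*W)
k(V) = 240 - 3*V (k(V) = -3*(V + (-136 + 56)) = -3*(V - 80) = -3*(-80 + V) = 240 - 3*V)
k(661) + E(-158, -452) = (240 - 3*661) + ((-452)**2 - 103*(-158)) = (240 - 1983) + (204304 + 16274) = -1743 + 220578 = 218835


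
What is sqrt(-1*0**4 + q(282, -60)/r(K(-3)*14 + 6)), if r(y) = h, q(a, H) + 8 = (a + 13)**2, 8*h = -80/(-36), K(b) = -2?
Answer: 3*sqrt(870170)/5 ≈ 559.70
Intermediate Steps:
h = 5/18 (h = (-80/(-36))/8 = (-80*(-1/36))/8 = (1/8)*(20/9) = 5/18 ≈ 0.27778)
q(a, H) = -8 + (13 + a)**2 (q(a, H) = -8 + (a + 13)**2 = -8 + (13 + a)**2)
r(y) = 5/18
sqrt(-1*0**4 + q(282, -60)/r(K(-3)*14 + 6)) = sqrt(-1*0**4 + (-8 + (13 + 282)**2)/(5/18)) = sqrt(-1*0 + (-8 + 295**2)*(18/5)) = sqrt(0 + (-8 + 87025)*(18/5)) = sqrt(0 + 87017*(18/5)) = sqrt(0 + 1566306/5) = sqrt(1566306/5) = 3*sqrt(870170)/5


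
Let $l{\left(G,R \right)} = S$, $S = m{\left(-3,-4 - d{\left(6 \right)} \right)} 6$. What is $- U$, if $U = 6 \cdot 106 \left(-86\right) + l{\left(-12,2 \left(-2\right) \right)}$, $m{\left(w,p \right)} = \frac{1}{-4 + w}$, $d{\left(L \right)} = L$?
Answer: $\frac{382878}{7} \approx 54697.0$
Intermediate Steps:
$S = - \frac{6}{7}$ ($S = \frac{1}{-4 - 3} \cdot 6 = \frac{1}{-7} \cdot 6 = \left(- \frac{1}{7}\right) 6 = - \frac{6}{7} \approx -0.85714$)
$l{\left(G,R \right)} = - \frac{6}{7}$
$U = - \frac{382878}{7}$ ($U = 6 \cdot 106 \left(-86\right) - \frac{6}{7} = 636 \left(-86\right) - \frac{6}{7} = -54696 - \frac{6}{7} = - \frac{382878}{7} \approx -54697.0$)
$- U = \left(-1\right) \left(- \frac{382878}{7}\right) = \frac{382878}{7}$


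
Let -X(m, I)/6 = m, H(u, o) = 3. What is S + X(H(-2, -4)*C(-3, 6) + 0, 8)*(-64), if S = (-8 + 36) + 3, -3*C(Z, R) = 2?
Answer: -737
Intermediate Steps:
C(Z, R) = -2/3 (C(Z, R) = -1/3*2 = -2/3)
S = 31 (S = 28 + 3 = 31)
X(m, I) = -6*m
S + X(H(-2, -4)*C(-3, 6) + 0, 8)*(-64) = 31 - 6*(3*(-2/3) + 0)*(-64) = 31 - 6*(-2 + 0)*(-64) = 31 - 6*(-2)*(-64) = 31 + 12*(-64) = 31 - 768 = -737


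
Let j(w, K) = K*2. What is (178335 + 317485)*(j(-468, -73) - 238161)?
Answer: -118157376740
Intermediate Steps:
j(w, K) = 2*K
(178335 + 317485)*(j(-468, -73) - 238161) = (178335 + 317485)*(2*(-73) - 238161) = 495820*(-146 - 238161) = 495820*(-238307) = -118157376740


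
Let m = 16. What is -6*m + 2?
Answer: -94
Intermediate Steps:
-6*m + 2 = -6*16 + 2 = -96 + 2 = -94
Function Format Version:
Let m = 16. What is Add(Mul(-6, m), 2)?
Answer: -94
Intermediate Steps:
Add(Mul(-6, m), 2) = Add(Mul(-6, 16), 2) = Add(-96, 2) = -94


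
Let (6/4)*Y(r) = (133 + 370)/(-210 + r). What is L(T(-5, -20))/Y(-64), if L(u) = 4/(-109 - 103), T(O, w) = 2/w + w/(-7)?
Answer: 411/26659 ≈ 0.015417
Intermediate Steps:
Y(r) = 1006/(3*(-210 + r)) (Y(r) = 2*((133 + 370)/(-210 + r))/3 = 2*(503/(-210 + r))/3 = 1006/(3*(-210 + r)))
T(O, w) = 2/w - w/7 (T(O, w) = 2/w + w*(-⅐) = 2/w - w/7)
L(u) = -1/53 (L(u) = 4/(-212) = -1/212*4 = -1/53)
L(T(-5, -20))/Y(-64) = -1/(53*(1006/(3*(-210 - 64)))) = -1/(53*((1006/3)/(-274))) = -1/(53*((1006/3)*(-1/274))) = -1/(53*(-503/411)) = -1/53*(-411/503) = 411/26659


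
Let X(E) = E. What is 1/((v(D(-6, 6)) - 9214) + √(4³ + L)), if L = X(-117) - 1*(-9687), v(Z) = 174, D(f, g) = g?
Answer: -4520/40855983 - √9634/81711966 ≈ -0.00011183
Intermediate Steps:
L = 9570 (L = -117 - 1*(-9687) = -117 + 9687 = 9570)
1/((v(D(-6, 6)) - 9214) + √(4³ + L)) = 1/((174 - 9214) + √(4³ + 9570)) = 1/(-9040 + √(64 + 9570)) = 1/(-9040 + √9634)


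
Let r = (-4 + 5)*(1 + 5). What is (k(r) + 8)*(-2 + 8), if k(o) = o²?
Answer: 264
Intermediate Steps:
r = 6 (r = 1*6 = 6)
(k(r) + 8)*(-2 + 8) = (6² + 8)*(-2 + 8) = (36 + 8)*6 = 44*6 = 264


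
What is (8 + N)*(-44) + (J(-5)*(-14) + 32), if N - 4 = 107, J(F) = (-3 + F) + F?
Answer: -5022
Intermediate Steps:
J(F) = -3 + 2*F
N = 111 (N = 4 + 107 = 111)
(8 + N)*(-44) + (J(-5)*(-14) + 32) = (8 + 111)*(-44) + ((-3 + 2*(-5))*(-14) + 32) = 119*(-44) + ((-3 - 10)*(-14) + 32) = -5236 + (-13*(-14) + 32) = -5236 + (182 + 32) = -5236 + 214 = -5022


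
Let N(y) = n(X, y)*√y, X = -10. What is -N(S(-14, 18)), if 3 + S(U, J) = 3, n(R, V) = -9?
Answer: 0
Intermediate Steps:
S(U, J) = 0 (S(U, J) = -3 + 3 = 0)
N(y) = -9*√y
-N(S(-14, 18)) = -(-9)*√0 = -(-9)*0 = -1*0 = 0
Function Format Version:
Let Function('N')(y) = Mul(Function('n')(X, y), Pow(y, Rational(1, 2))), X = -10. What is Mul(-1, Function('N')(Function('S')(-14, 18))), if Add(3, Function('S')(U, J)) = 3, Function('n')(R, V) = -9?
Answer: 0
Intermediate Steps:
Function('S')(U, J) = 0 (Function('S')(U, J) = Add(-3, 3) = 0)
Function('N')(y) = Mul(-9, Pow(y, Rational(1, 2)))
Mul(-1, Function('N')(Function('S')(-14, 18))) = Mul(-1, Mul(-9, Pow(0, Rational(1, 2)))) = Mul(-1, Mul(-9, 0)) = Mul(-1, 0) = 0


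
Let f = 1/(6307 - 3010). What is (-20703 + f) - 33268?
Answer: -177942386/3297 ≈ -53971.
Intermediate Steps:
f = 1/3297 ≈ 0.00030331
(-20703 + f) - 33268 = (-20703 + 1/3297) - 33268 = -68257790/3297 - 33268 = -177942386/3297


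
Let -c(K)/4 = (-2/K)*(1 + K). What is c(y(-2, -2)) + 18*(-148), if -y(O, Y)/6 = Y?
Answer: -7966/3 ≈ -2655.3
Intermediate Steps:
y(O, Y) = -6*Y
c(K) = 8*(1 + K)/K (c(K) = -4*(-2/K)*(1 + K) = -(-8)*(1 + K)/K = 8*(1 + K)/K)
c(y(-2, -2)) + 18*(-148) = (8 + 8/((-6*(-2)))) + 18*(-148) = (8 + 8/12) - 2664 = (8 + 8*(1/12)) - 2664 = (8 + ⅔) - 2664 = 26/3 - 2664 = -7966/3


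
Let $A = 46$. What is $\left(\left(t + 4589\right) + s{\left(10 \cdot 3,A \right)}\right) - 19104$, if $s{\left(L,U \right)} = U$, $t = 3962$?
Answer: $-10507$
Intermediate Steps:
$\left(\left(t + 4589\right) + s{\left(10 \cdot 3,A \right)}\right) - 19104 = \left(\left(3962 + 4589\right) + 46\right) - 19104 = \left(8551 + 46\right) - 19104 = 8597 - 19104 = -10507$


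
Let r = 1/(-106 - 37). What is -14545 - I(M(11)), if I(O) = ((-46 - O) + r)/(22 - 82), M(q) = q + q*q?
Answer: -8321437/572 ≈ -14548.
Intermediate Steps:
r = -1/143 (r = 1/(-143) = -1/143 ≈ -0.0069930)
M(q) = q + q²
I(O) = 2193/2860 + O/60 (I(O) = ((-46 - O) - 1/143)/(22 - 82) = (-6579/143 - O)/(-60) = (-6579/143 - O)*(-1/60) = 2193/2860 + O/60)
-14545 - I(M(11)) = -14545 - (2193/2860 + (11*(1 + 11))/60) = -14545 - (2193/2860 + (11*12)/60) = -14545 - (2193/2860 + (1/60)*132) = -14545 - (2193/2860 + 11/5) = -14545 - 1*1697/572 = -14545 - 1697/572 = -8321437/572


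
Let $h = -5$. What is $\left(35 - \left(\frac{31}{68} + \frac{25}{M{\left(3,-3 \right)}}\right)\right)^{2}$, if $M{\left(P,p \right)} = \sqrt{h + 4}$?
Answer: $\frac{2627801}{4624} + \frac{58725 i}{34} \approx 568.3 + 1727.2 i$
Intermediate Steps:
$M{\left(P,p \right)} = i$ ($M{\left(P,p \right)} = \sqrt{-5 + 4} = \sqrt{-1} = i$)
$\left(35 - \left(\frac{31}{68} + \frac{25}{M{\left(3,-3 \right)}}\right)\right)^{2} = \left(35 - \left(\frac{31}{68} + 25 \left(- i\right)\right)\right)^{2} = \left(35 - \left(\frac{31}{68} - 25 i\right)\right)^{2} = \left(\frac{2349}{68} + 25 i\right)^{2}$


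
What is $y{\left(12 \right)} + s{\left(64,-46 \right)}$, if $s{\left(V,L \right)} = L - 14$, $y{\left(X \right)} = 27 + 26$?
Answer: $-7$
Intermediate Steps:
$y{\left(X \right)} = 53$
$s{\left(V,L \right)} = -14 + L$
$y{\left(12 \right)} + s{\left(64,-46 \right)} = 53 - 60 = -7$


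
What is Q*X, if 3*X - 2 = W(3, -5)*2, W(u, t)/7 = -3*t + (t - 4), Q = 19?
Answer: 1634/3 ≈ 544.67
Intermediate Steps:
W(u, t) = -28 - 14*t (W(u, t) = 7*(-3*t + (t - 4)) = 7*(-3*t + (-4 + t)) = 7*(-4 - 2*t) = -28 - 14*t)
X = 86/3 (X = ⅔ + ((-28 - 14*(-5))*2)/3 = ⅔ + ((-28 + 70)*2)/3 = ⅔ + (42*2)/3 = ⅔ + (⅓)*84 = ⅔ + 28 = 86/3 ≈ 28.667)
Q*X = 19*(86/3) = 1634/3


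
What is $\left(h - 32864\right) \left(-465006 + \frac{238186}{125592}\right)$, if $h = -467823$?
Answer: $\frac{14620259514708221}{62796} \approx 2.3282 \cdot 10^{11}$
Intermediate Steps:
$\left(h - 32864\right) \left(-465006 + \frac{238186}{125592}\right) = \left(-467823 - 32864\right) \left(-465006 + \frac{238186}{125592}\right) = - 500687 \left(-465006 + 238186 \cdot \frac{1}{125592}\right) = - 500687 \left(-465006 + \frac{119093}{62796}\right) = \left(-500687\right) \left(- \frac{29200397683}{62796}\right) = \frac{14620259514708221}{62796}$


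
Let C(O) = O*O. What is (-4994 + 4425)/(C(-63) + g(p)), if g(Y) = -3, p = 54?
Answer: -569/3966 ≈ -0.14347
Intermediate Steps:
C(O) = O**2
(-4994 + 4425)/(C(-63) + g(p)) = (-4994 + 4425)/((-63)**2 - 3) = -569/(3969 - 3) = -569/3966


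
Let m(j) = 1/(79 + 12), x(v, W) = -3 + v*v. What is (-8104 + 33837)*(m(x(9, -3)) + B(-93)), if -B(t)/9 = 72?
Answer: -1517397811/91 ≈ -1.6675e+7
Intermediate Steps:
x(v, W) = -3 + v²
m(j) = 1/91
B(t) = -648 (B(t) = -9*72 = -648)
(-8104 + 33837)*(m(x(9, -3)) + B(-93)) = (-8104 + 33837)*(1/91 - 648) = 25733*(-58967/91) = -1517397811/91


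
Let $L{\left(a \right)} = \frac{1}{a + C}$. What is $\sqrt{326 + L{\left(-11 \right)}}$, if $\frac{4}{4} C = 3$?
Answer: $\frac{\sqrt{5214}}{4} \approx 18.052$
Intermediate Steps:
$C = 3$
$L{\left(a \right)} = \frac{1}{3 + a}$ ($L{\left(a \right)} = \frac{1}{a + 3} = \frac{1}{3 + a}$)
$\sqrt{326 + L{\left(-11 \right)}} = \sqrt{326 + \frac{1}{3 - 11}} = \sqrt{326 + \frac{1}{-8}} = \sqrt{326 - \frac{1}{8}} = \sqrt{\frac{2607}{8}} = \frac{\sqrt{5214}}{4}$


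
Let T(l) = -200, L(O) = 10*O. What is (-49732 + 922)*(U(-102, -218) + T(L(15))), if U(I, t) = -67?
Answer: 13032270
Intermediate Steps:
(-49732 + 922)*(U(-102, -218) + T(L(15))) = (-49732 + 922)*(-67 - 200) = -48810*(-267) = 13032270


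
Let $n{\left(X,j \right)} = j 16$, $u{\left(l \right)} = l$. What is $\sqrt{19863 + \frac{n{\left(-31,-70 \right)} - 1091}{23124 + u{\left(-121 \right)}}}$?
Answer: $\frac{\sqrt{10510217413134}}{23003} \approx 140.94$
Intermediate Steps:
$n{\left(X,j \right)} = 16 j$
$\sqrt{19863 + \frac{n{\left(-31,-70 \right)} - 1091}{23124 + u{\left(-121 \right)}}} = \sqrt{19863 + \frac{16 \left(-70\right) - 1091}{23124 - 121}} = \sqrt{19863 + \frac{-1120 - 1091}{23003}} = \sqrt{19863 - \frac{2211}{23003}} = \sqrt{\frac{456906378}{23003}} = \frac{\sqrt{10510217413134}}{23003}$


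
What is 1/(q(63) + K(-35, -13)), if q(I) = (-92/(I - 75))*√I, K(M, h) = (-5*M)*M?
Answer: -875/5358846 - 23*√7/37511922 ≈ -0.00016490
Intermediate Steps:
K(M, h) = -5*M²
q(I) = -92*√I/(-75 + I) (q(I) = (-92/(-75 + I))*√I = -92*√I/(-75 + I))
1/(q(63) + K(-35, -13)) = 1/(-92*√63/(-75 + 63) - 5*(-35)²) = 1/(-92*3*√7/(-12) - 5*1225) = 1/(-92*3*√7*(-1/12) - 6125) = 1/(23*√7 - 6125) = 1/(-6125 + 23*√7)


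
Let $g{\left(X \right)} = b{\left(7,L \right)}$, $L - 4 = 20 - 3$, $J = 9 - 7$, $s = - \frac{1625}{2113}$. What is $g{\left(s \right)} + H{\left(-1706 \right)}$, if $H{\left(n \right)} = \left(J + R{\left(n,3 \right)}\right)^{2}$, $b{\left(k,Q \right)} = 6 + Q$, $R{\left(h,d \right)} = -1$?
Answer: $28$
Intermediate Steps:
$s = - \frac{1625}{2113}$ ($s = \left(-1625\right) \frac{1}{2113} = - \frac{1625}{2113} \approx -0.76905$)
$J = 2$ ($J = 9 - 7 = 2$)
$L = 21$ ($L = 4 + \left(20 - 3\right) = 4 + 17 = 21$)
$g{\left(X \right)} = 27$ ($g{\left(X \right)} = 6 + 21 = 27$)
$H{\left(n \right)} = 1$ ($H{\left(n \right)} = \left(2 - 1\right)^{2} = 1^{2} = 1$)
$g{\left(s \right)} + H{\left(-1706 \right)} = 27 + 1 = 28$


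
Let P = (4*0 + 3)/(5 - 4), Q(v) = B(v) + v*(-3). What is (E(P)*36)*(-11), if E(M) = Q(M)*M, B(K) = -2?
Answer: 13068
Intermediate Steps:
Q(v) = -2 - 3*v (Q(v) = -2 + v*(-3) = -2 - 3*v)
P = 3 (P = (0 + 3)/1 = 3*1 = 3)
E(M) = M*(-2 - 3*M) (E(M) = (-2 - 3*M)*M = M*(-2 - 3*M))
(E(P)*36)*(-11) = (-1*3*(2 + 3*3)*36)*(-11) = (-1*3*(2 + 9)*36)*(-11) = (-1*3*11*36)*(-11) = -33*36*(-11) = -1188*(-11) = 13068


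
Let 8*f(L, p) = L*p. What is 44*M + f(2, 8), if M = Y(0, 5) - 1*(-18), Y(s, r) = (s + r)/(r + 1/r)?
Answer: 10872/13 ≈ 836.31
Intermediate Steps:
Y(s, r) = (r + s)/(r + 1/r)
M = 493/26 (M = 5*(5 + 0)/(1 + 5²) - 1*(-18) = 5*5/(1 + 25) + 18 = 5*5/26 + 18 = 5*(1/26)*5 + 18 = 25/26 + 18 = 493/26 ≈ 18.962)
f(L, p) = L*p/8 (f(L, p) = (L*p)/8 = L*p/8)
44*M + f(2, 8) = 44*(493/26) + (⅛)*2*8 = 10846/13 + 2 = 10872/13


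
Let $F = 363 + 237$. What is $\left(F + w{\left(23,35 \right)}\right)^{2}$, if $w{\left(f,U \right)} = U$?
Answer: $403225$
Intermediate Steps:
$F = 600$
$\left(F + w{\left(23,35 \right)}\right)^{2} = \left(600 + 35\right)^{2} = 635^{2} = 403225$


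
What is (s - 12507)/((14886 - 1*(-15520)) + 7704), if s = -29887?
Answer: -21197/19055 ≈ -1.1124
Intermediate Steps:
(s - 12507)/((14886 - 1*(-15520)) + 7704) = (-29887 - 12507)/((14886 - 1*(-15520)) + 7704) = -42394/((14886 + 15520) + 7704) = -42394/(30406 + 7704) = -42394/38110 = -42394*1/38110 = -21197/19055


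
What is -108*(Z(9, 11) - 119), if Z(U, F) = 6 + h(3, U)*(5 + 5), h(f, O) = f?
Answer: 8964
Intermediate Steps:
Z(U, F) = 36 (Z(U, F) = 6 + 3*(5 + 5) = 6 + 3*10 = 6 + 30 = 36)
-108*(Z(9, 11) - 119) = -108*(36 - 119) = -108*(-83) = 8964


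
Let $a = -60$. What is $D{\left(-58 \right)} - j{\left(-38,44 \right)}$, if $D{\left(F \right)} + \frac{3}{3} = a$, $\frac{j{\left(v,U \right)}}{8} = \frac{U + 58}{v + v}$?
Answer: $- \frac{955}{19} \approx -50.263$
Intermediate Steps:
$j{\left(v,U \right)} = \frac{4 \left(58 + U\right)}{v}$ ($j{\left(v,U \right)} = 8 \frac{U + 58}{v + v} = 8 \frac{58 + U}{2 v} = \frac{4 \left(58 + U\right)}{v}$)
$D{\left(F \right)} = -61$ ($D{\left(F \right)} = -1 - 60 = -61$)
$D{\left(-58 \right)} - j{\left(-38,44 \right)} = -61 - \frac{4 \left(58 + 44\right)}{-38} = -61 - 4 \left(- \frac{1}{38}\right) 102 = -61 - - \frac{204}{19} = -61 + \frac{204}{19} = - \frac{955}{19}$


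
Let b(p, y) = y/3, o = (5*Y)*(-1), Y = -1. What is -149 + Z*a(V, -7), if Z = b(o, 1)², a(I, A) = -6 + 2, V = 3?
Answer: -1345/9 ≈ -149.44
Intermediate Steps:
o = 5 (o = (5*(-1))*(-1) = -5*(-1) = 5)
a(I, A) = -4
b(p, y) = y/3 (b(p, y) = y*(⅓) = y/3)
Z = ⅑ (Z = ((⅓)*1)² = (⅓)² = ⅑ ≈ 0.11111)
-149 + Z*a(V, -7) = -149 + (⅑)*(-4) = -149 - 4/9 = -1345/9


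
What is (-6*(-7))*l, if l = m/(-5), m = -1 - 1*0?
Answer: 42/5 ≈ 8.4000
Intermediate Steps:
m = -1 (m = -1 + 0 = -1)
l = ⅕ (l = -1/(-5) = -1*(-⅕) = ⅕ ≈ 0.20000)
(-6*(-7))*l = -6*(-7)*(⅕) = 42*(⅕) = 42/5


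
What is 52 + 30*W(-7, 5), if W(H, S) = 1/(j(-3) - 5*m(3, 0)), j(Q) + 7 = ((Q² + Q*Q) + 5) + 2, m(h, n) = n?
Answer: 161/3 ≈ 53.667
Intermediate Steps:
j(Q) = 2*Q² (j(Q) = -7 + (((Q² + Q*Q) + 5) + 2) = -7 + (((Q² + Q²) + 5) + 2) = -7 + ((2*Q² + 5) + 2) = -7 + ((5 + 2*Q²) + 2) = -7 + (7 + 2*Q²) = 2*Q²)
W(H, S) = 1/18 (W(H, S) = 1/(2*(-3)² - 5*0) = 1/(2*9 + 0) = 1/(18 + 0) = 1/18)
52 + 30*W(-7, 5) = 52 + 30*(1/18) = 52 + 5/3 = 161/3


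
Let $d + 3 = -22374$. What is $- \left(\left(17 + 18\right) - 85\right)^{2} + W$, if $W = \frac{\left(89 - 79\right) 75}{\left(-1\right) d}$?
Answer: $- \frac{18647250}{7459} \approx -2500.0$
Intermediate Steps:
$d = -22377$ ($d = -3 - 22374 = -22377$)
$W = \frac{250}{7459}$ ($W = \frac{\left(89 - 79\right) 75}{\left(-1\right) \left(-22377\right)} = \frac{10 \cdot 75}{22377} = 750 \cdot \frac{1}{22377} = \frac{250}{7459} \approx 0.033517$)
$- \left(\left(17 + 18\right) - 85\right)^{2} + W = - \left(\left(17 + 18\right) - 85\right)^{2} + \frac{250}{7459} = - \left(35 - 85\right)^{2} + \frac{250}{7459} = - \left(-50\right)^{2} + \frac{250}{7459} = \left(-1\right) 2500 + \frac{250}{7459} = -2500 + \frac{250}{7459} = - \frac{18647250}{7459}$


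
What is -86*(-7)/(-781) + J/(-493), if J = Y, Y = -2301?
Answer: 1500295/385033 ≈ 3.8965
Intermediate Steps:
J = -2301
-86*(-7)/(-781) + J/(-493) = -86*(-7)/(-781) - 2301/(-493) = 602*(-1/781) - 2301*(-1/493) = -602/781 + 2301/493 = 1500295/385033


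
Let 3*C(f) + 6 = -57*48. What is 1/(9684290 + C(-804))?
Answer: 1/9683376 ≈ 1.0327e-7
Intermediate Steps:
C(f) = -914 (C(f) = -2 + (-57*48)/3 = -2 + (⅓)*(-2736) = -2 - 912 = -914)
1/(9684290 + C(-804)) = 1/(9684290 - 914) = 1/9683376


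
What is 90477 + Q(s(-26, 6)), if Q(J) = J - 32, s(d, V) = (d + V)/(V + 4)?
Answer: 90443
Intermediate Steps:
s(d, V) = (V + d)/(4 + V)
Q(J) = -32 + J
90477 + Q(s(-26, 6)) = 90477 + (-32 + (6 - 26)/(4 + 6)) = 90477 + (-32 - 20/10) = 90477 + (-32 + (1/10)*(-20)) = 90477 + (-32 - 2) = 90477 - 34 = 90443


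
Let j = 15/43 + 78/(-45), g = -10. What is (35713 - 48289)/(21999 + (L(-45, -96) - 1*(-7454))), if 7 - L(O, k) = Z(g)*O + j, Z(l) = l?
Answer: -8111520/18712343 ≈ -0.43349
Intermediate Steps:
j = -893/645 (j = 15*(1/43) + 78*(-1/45) = 15/43 - 26/15 = -893/645 ≈ -1.3845)
L(O, k) = 5408/645 + 10*O (L(O, k) = 7 - (-10*O - 893/645) = 7 - (-893/645 - 10*O) = 7 + (893/645 + 10*O) = 5408/645 + 10*O)
(35713 - 48289)/(21999 + (L(-45, -96) - 1*(-7454))) = (35713 - 48289)/(21999 + ((5408/645 + 10*(-45)) - 1*(-7454))) = -12576/(21999 + ((5408/645 - 450) + 7454)) = -12576/(21999 + (-284842/645 + 7454)) = -12576/(21999 + 4522988/645) = -12576/18712343/645 = -12576*645/18712343 = -8111520/18712343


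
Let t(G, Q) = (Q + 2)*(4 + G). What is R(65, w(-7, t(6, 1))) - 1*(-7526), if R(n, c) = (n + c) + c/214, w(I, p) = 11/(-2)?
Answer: 3246583/428 ≈ 7585.5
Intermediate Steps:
t(G, Q) = (2 + Q)*(4 + G)
w(I, p) = -11/2 (w(I, p) = 11*(-½) = -11/2)
R(n, c) = n + 215*c/214 (R(n, c) = (c + n) + c*(1/214) = (c + n) + c/214 = n + 215*c/214)
R(65, w(-7, t(6, 1))) - 1*(-7526) = (65 + (215/214)*(-11/2)) - 1*(-7526) = (65 - 2365/428) + 7526 = 25455/428 + 7526 = 3246583/428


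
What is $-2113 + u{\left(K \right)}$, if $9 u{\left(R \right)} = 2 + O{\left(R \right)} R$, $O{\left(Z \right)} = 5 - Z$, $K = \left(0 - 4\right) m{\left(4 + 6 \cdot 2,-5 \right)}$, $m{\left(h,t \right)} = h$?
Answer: $- \frac{23431}{9} \approx -2603.4$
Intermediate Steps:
$K = -64$ ($K = \left(0 - 4\right) \left(4 + 6 \cdot 2\right) = - 4 \left(4 + 12\right) = \left(-4\right) 16 = -64$)
$u{\left(R \right)} = \frac{2}{9} + \frac{R \left(5 - R\right)}{9}$ ($u{\left(R \right)} = \frac{2 + \left(5 - R\right) R}{9} = \frac{2 + R \left(5 - R\right)}{9} = \frac{2}{9} + \frac{R \left(5 - R\right)}{9}$)
$-2113 + u{\left(K \right)} = -2113 + \left(\frac{2}{9} - - \frac{64 \left(-5 - 64\right)}{9}\right) = -2113 + \left(\frac{2}{9} - \left(- \frac{64}{9}\right) \left(-69\right)\right) = -2113 + \left(\frac{2}{9} - \frac{1472}{3}\right) = -2113 - \frac{4414}{9} = - \frac{23431}{9}$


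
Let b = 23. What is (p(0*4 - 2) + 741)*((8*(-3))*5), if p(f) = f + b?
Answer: -91440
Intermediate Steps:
p(f) = 23 + f (p(f) = f + 23 = 23 + f)
(p(0*4 - 2) + 741)*((8*(-3))*5) = ((23 + (0*4 - 2)) + 741)*((8*(-3))*5) = ((23 + (0 - 2)) + 741)*(-24*5) = ((23 - 2) + 741)*(-120) = (21 + 741)*(-120) = 762*(-120) = -91440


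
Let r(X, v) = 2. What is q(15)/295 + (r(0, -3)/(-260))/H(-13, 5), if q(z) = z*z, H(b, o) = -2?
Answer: 11759/15340 ≈ 0.76656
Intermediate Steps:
q(z) = z²
q(15)/295 + (r(0, -3)/(-260))/H(-13, 5) = 15²/295 + (2/(-260))/(-2) = 225*(1/295) + (2*(-1/260))*(-½) = 45/59 - 1/130*(-½) = 45/59 + 1/260 = 11759/15340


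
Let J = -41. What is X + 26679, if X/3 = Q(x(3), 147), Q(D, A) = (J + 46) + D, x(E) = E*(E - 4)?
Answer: 26685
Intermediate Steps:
x(E) = E*(-4 + E)
Q(D, A) = 5 + D (Q(D, A) = (-41 + 46) + D = 5 + D)
X = 6 (X = 3*(5 + 3*(-4 + 3)) = 3*(5 + 3*(-1)) = 3*(5 - 3) = 3*2 = 6)
X + 26679 = 6 + 26679 = 26685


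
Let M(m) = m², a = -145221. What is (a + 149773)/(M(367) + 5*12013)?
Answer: 2276/97377 ≈ 0.023373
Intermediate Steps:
(a + 149773)/(M(367) + 5*12013) = (-145221 + 149773)/(367² + 5*12013) = 4552/(134689 + 60065) = 4552/194754 = 4552*(1/194754) = 2276/97377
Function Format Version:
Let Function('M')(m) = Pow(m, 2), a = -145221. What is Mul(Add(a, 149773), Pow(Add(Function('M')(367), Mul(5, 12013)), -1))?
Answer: Rational(2276, 97377) ≈ 0.023373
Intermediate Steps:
Mul(Add(a, 149773), Pow(Add(Function('M')(367), Mul(5, 12013)), -1)) = Mul(Add(-145221, 149773), Pow(Add(Pow(367, 2), Mul(5, 12013)), -1)) = Mul(4552, Pow(Add(134689, 60065), -1)) = Mul(4552, Pow(194754, -1)) = Mul(4552, Rational(1, 194754)) = Rational(2276, 97377)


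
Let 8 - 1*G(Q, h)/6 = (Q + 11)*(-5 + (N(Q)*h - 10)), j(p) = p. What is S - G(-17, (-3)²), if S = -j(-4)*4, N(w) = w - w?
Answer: 508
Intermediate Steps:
N(w) = 0
S = 16 (S = -1*(-4)*4 = 4*4 = 16)
G(Q, h) = 1038 + 90*Q (G(Q, h) = 48 - 6*(Q + 11)*(-5 + (0*h - 10)) = 48 - 6*(11 + Q)*(-5 + (0 - 10)) = 48 - 6*(11 + Q)*(-5 - 10) = 48 - 6*(11 + Q)*(-15) = 48 - 6*(-165 - 15*Q) = 48 + (990 + 90*Q) = 1038 + 90*Q)
S - G(-17, (-3)²) = 16 - (1038 + 90*(-17)) = 16 - (1038 - 1530) = 16 - 1*(-492) = 16 + 492 = 508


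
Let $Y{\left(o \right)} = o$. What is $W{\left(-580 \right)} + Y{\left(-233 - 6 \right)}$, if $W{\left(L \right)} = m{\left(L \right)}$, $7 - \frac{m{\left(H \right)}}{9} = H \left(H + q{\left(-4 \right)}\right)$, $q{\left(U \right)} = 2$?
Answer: $-3017336$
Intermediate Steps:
$m{\left(H \right)} = 63 - 9 H \left(2 + H\right)$ ($m{\left(H \right)} = 63 - 9 H \left(H + 2\right) = 63 - 9 H \left(2 + H\right)$)
$W{\left(L \right)} = 63 - 18 L - 9 L^{2}$
$W{\left(-580 \right)} + Y{\left(-233 - 6 \right)} = \left(63 - -10440 - 9 \left(-580\right)^{2}\right) - 239 = \left(63 + 10440 - 3027600\right) - 239 = -3017097 - 239 = -3017336$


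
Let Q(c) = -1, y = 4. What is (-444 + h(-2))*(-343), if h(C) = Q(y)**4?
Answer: 151949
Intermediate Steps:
h(C) = 1 (h(C) = (-1)**4 = 1)
(-444 + h(-2))*(-343) = (-444 + 1)*(-343) = -443*(-343) = 151949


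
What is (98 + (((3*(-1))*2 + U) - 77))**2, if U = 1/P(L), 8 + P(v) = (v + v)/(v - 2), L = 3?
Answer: 841/4 ≈ 210.25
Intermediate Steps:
P(v) = -8 + 2*v/(-2 + v) (P(v) = -8 + (v + v)/(v - 2) = -8 + (2*v)/(-2 + v) = -8 + 2*v/(-2 + v))
U = -1/2 (U = 1/(2*(8 - 3*3)/(-2 + 3)) = 1/(2*(8 - 9)/1) = 1/(2*1*(-1)) = 1/(-2) = -1/2 ≈ -0.50000)
(98 + (((3*(-1))*2 + U) - 77))**2 = (98 + (((3*(-1))*2 - 1/2) - 77))**2 = (98 + ((-3*2 - 1/2) - 77))**2 = (98 + ((-6 - 1/2) - 77))**2 = (98 + (-13/2 - 77))**2 = (98 - 167/2)**2 = (29/2)**2 = 841/4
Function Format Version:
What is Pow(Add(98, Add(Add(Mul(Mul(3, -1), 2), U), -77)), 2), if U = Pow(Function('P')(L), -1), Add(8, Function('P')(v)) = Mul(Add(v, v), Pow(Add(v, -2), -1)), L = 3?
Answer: Rational(841, 4) ≈ 210.25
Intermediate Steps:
Function('P')(v) = Add(-8, Mul(2, v, Pow(Add(-2, v), -1))) (Function('P')(v) = Add(-8, Mul(Add(v, v), Pow(Add(v, -2), -1))) = Add(-8, Mul(Mul(2, v), Pow(Add(-2, v), -1))) = Add(-8, Mul(2, v, Pow(Add(-2, v), -1))))
U = Rational(-1, 2) (U = Pow(Mul(2, Pow(Add(-2, 3), -1), Add(8, Mul(-3, 3))), -1) = Pow(Mul(2, Pow(1, -1), Add(8, -9)), -1) = Pow(Mul(2, 1, -1), -1) = Pow(-2, -1) = Rational(-1, 2) ≈ -0.50000)
Pow(Add(98, Add(Add(Mul(Mul(3, -1), 2), U), -77)), 2) = Pow(Add(98, Add(Add(Mul(Mul(3, -1), 2), Rational(-1, 2)), -77)), 2) = Pow(Add(98, Add(Add(Mul(-3, 2), Rational(-1, 2)), -77)), 2) = Pow(Add(98, Add(Add(-6, Rational(-1, 2)), -77)), 2) = Pow(Add(98, Add(Rational(-13, 2), -77)), 2) = Pow(Add(98, Rational(-167, 2)), 2) = Pow(Rational(29, 2), 2) = Rational(841, 4)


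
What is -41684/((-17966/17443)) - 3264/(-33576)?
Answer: 508603483082/12567217 ≈ 40471.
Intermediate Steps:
-41684/((-17966/17443)) - 3264/(-33576) = -41684/((-17966*1/17443)) - 3264*(-1/33576) = -41684/(-17966/17443) + 136/1399 = -41684*(-17443/17966) + 136/1399 = 363547006/8983 + 136/1399 = 508603483082/12567217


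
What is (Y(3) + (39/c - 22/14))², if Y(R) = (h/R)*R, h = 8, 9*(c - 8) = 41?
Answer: 56881764/625681 ≈ 90.912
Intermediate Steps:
c = 113/9 (c = 8 + (⅑)*41 = 8 + 41/9 = 113/9 ≈ 12.556)
Y(R) = 8 (Y(R) = (8/R)*R = 8)
(Y(3) + (39/c - 22/14))² = (8 + (39/(113/9) - 22/14))² = (8 + (39*(9/113) - 22*1/14))² = (8 + (351/113 - 11/7))² = (8 + 1214/791)² = (7542/791)² = 56881764/625681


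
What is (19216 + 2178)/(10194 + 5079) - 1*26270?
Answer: -401200316/15273 ≈ -26269.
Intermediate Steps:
(19216 + 2178)/(10194 + 5079) - 1*26270 = 21394/15273 - 26270 = -401200316/15273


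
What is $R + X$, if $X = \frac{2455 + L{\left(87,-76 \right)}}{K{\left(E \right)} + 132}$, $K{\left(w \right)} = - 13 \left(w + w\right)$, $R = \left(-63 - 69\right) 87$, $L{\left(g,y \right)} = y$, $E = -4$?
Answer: $- \frac{2707845}{236} \approx -11474.0$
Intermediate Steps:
$R = -11484$ ($R = \left(-132\right) 87 = -11484$)
$K{\left(w \right)} = - 26 w$ ($K{\left(w \right)} = - 13 \cdot 2 w = - 26 w$)
$X = \frac{2379}{236}$ ($X = \frac{2455 - 76}{\left(-26\right) \left(-4\right) + 132} = \frac{2379}{104 + 132} = \frac{2379}{236} \approx 10.081$)
$R + X = -11484 + \frac{2379}{236} = - \frac{2707845}{236}$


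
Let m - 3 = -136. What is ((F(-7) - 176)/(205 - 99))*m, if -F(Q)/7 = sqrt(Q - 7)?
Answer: 11704/53 + 931*I*sqrt(14)/106 ≈ 220.83 + 32.863*I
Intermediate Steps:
F(Q) = -7*sqrt(-7 + Q) (F(Q) = -7*sqrt(Q - 7) = -7*sqrt(-7 + Q))
m = -133 (m = 3 - 136 = -133)
((F(-7) - 176)/(205 - 99))*m = ((-7*sqrt(-7 - 7) - 176)/(205 - 99))*(-133) = ((-7*I*sqrt(14) - 176)/106)*(-133) = ((-7*I*sqrt(14) - 176)*(1/106))*(-133) = ((-176 - 7*I*sqrt(14))*(1/106))*(-133) = (-88/53 - 7*I*sqrt(14)/106)*(-133) = 11704/53 + 931*I*sqrt(14)/106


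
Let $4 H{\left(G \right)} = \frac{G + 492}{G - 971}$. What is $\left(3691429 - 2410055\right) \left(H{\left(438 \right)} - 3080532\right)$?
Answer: $- \frac{2103918452565399}{533} \approx -3.9473 \cdot 10^{12}$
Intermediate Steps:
$H{\left(G \right)} = \frac{492 + G}{4 \left(-971 + G\right)}$ ($H{\left(G \right)} = \frac{\left(G + 492\right) \frac{1}{G - 971}}{4} = \frac{\left(492 + G\right) \frac{1}{-971 + G}}{4} = \frac{\frac{1}{-971 + G} \left(492 + G\right)}{4} = \frac{492 + G}{4 \left(-971 + G\right)}$)
$\left(3691429 - 2410055\right) \left(H{\left(438 \right)} - 3080532\right) = \left(3691429 - 2410055\right) \left(\frac{492 + 438}{4 \left(-971 + 438\right)} - 3080532\right) = 1281374 \left(\frac{1}{4} \frac{1}{-533} \cdot 930 - 3080532\right) = 1281374 \left(\frac{1}{4} \left(- \frac{1}{533}\right) 930 - 3080532\right) = 1281374 \left(- \frac{465}{1066} - 3080532\right) = 1281374 \left(- \frac{3283847577}{1066}\right) = - \frac{2103918452565399}{533}$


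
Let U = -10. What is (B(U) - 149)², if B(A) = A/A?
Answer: 21904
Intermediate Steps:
B(A) = 1
(B(U) - 149)² = (1 - 149)² = (-148)² = 21904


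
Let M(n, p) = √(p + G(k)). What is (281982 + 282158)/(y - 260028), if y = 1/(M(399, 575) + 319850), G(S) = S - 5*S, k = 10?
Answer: -15007201633313323203800/6917241511433823708961 + 564140*√535/6917241511433823708961 ≈ -2.1695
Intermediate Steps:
G(S) = -4*S
M(n, p) = √(-40 + p) (M(n, p) = √(p - 4*10) = √(p - 40) = √(-40 + p))
y = 1/(319850 + √535) (y = 1/(√(-40 + 575) + 319850) = 1/(√535 + 319850) = 1/(319850 + √535) ≈ 3.1262e-6)
(281982 + 282158)/(y - 260028) = (281982 + 282158)/((63970/20460804393 - √535/102304021965) - 260028) = 564140/(-5320382044639034/20460804393 - √535/102304021965)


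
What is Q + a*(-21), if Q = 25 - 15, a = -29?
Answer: 619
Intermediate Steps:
Q = 10
Q + a*(-21) = 10 - 29*(-21) = 10 + 609 = 619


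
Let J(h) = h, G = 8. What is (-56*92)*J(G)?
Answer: -41216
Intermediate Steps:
(-56*92)*J(G) = -56*92*8 = -5152*8 = -41216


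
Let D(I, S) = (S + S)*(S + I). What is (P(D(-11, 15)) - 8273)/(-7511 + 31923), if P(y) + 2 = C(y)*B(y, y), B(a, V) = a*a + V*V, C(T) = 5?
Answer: 135725/24412 ≈ 5.5598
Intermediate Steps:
B(a, V) = V**2 + a**2 (B(a, V) = a**2 + V**2 = V**2 + a**2)
D(I, S) = 2*S*(I + S) (D(I, S) = (2*S)*(I + S) = 2*S*(I + S))
P(y) = -2 + 10*y**2 (P(y) = -2 + 5*(y**2 + y**2) = -2 + 5*(2*y**2) = -2 + 10*y**2)
(P(D(-11, 15)) - 8273)/(-7511 + 31923) = ((-2 + 10*(2*15*(-11 + 15))**2) - 8273)/(-7511 + 31923) = ((-2 + 10*(2*15*4)**2) - 8273)/24412 = ((-2 + 10*120**2) - 8273)*(1/24412) = ((-2 + 10*14400) - 8273)*(1/24412) = ((-2 + 144000) - 8273)*(1/24412) = (143998 - 8273)*(1/24412) = 135725*(1/24412) = 135725/24412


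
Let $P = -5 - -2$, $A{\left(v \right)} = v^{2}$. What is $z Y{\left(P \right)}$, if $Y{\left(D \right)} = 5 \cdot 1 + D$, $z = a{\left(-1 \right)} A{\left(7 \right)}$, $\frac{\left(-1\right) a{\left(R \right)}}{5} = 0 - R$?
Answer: $-490$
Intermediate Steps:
$a{\left(R \right)} = 5 R$ ($a{\left(R \right)} = - 5 \left(0 - R\right) = - 5 \left(- R\right) = 5 R$)
$P = -3$ ($P = -5 + 2 = -3$)
$z = -245$ ($z = 5 \left(-1\right) 7^{2} = \left(-5\right) 49 = -245$)
$Y{\left(D \right)} = 5 + D$
$z Y{\left(P \right)} = - 245 \left(5 - 3\right) = \left(-245\right) 2 = -490$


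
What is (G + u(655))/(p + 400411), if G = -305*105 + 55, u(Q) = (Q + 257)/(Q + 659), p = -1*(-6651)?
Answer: -3500639/44573289 ≈ -0.078537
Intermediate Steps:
p = 6651
u(Q) = (257 + Q)/(659 + Q)
G = -31970 (G = -32025 + 55 = -31970)
(G + u(655))/(p + 400411) = (-31970 + (257 + 655)/(659 + 655))/(6651 + 400411) = (-31970 + 912/1314)/407062 = (-31970 + (1/1314)*912)*(1/407062) = (-31970 + 152/219)*(1/407062) = -7001278/219*1/407062 = -3500639/44573289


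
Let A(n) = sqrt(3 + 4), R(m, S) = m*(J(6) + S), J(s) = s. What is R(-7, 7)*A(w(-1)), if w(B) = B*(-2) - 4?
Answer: -91*sqrt(7) ≈ -240.76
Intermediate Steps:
w(B) = -4 - 2*B (w(B) = -2*B - 4 = -4 - 2*B)
R(m, S) = m*(6 + S)
A(n) = sqrt(7)
R(-7, 7)*A(w(-1)) = (-7*(6 + 7))*sqrt(7) = (-7*13)*sqrt(7) = -91*sqrt(7)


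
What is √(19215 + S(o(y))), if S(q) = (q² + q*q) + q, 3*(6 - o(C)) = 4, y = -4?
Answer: √173369/3 ≈ 138.79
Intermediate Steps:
o(C) = 14/3 (o(C) = 6 - ⅓*4 = 6 - 4/3 = 14/3)
S(q) = q + 2*q² (S(q) = (q² + q²) + q = 2*q² + q = q + 2*q²)
√(19215 + S(o(y))) = √(19215 + 14*(1 + 2*(14/3))/3) = √(19215 + 14*(1 + 28/3)/3) = √(19215 + (14/3)*(31/3)) = √(19215 + 434/9) = √(173369/9) = √173369/3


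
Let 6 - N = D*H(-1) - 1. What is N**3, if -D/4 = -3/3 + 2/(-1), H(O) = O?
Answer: 6859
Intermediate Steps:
D = 12 (D = -4*(-3/3 + 2/(-1)) = -4*(-3*1/3 + 2*(-1)) = -4*(-1 - 2) = -4*(-3) = 12)
N = 19 (N = 6 - (12*(-1) - 1) = 6 - (-12 - 1) = 6 - 1*(-13) = 6 + 13 = 19)
N**3 = 19**3 = 6859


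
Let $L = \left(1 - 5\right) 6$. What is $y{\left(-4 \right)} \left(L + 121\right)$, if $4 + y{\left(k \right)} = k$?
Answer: $-776$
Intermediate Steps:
$y{\left(k \right)} = -4 + k$
$L = -24$ ($L = \left(1 - 5\right) 6 = \left(-4\right) 6 = -24$)
$y{\left(-4 \right)} \left(L + 121\right) = \left(-4 - 4\right) \left(-24 + 121\right) = \left(-8\right) 97 = -776$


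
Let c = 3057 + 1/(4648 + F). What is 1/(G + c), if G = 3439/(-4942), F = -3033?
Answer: 7981330/24393376767 ≈ 0.00032719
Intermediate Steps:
G = -3439/4942 (G = 3439*(-1/4942) = -3439/4942 ≈ -0.69587)
c = 4937056/1615 (c = 3057 + 1/(4648 - 3033) = 3057 + 1/1615 = 4937056/1615 ≈ 3057.0)
1/(G + c) = 1/(-3439/4942 + 4937056/1615) = 1/(24393376767/7981330) = 7981330/24393376767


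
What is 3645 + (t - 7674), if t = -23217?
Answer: -27246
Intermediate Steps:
3645 + (t - 7674) = 3645 + (-23217 - 7674) = 3645 - 30891 = -27246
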